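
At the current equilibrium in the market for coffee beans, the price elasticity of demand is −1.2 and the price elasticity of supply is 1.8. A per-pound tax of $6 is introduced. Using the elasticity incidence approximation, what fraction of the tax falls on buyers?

Incidence ratio: buyers' share ≈ εs / (εs + |εd|) = 1.8 / (1.8 + 1.2) = 0.6.
Supply is the more elastic side, so buyers bear the larger share.

Buyers' share ≈ 0.6.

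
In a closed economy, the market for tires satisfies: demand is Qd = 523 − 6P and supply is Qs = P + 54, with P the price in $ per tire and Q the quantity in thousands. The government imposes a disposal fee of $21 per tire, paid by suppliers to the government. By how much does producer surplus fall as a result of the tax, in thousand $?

Without the tax, 523 − 6P = P + 54 gives 7P = 469, so P* = $67 and Q* = 121.
With the tax collected from suppliers, supply shifts: Qs = (P − 21) + 54.
Solving gives Q = 103 with buyers paying $70 and suppliers receiving $49 (the $21 wedge).
ΔPS is the trapezoid between Q = 103 and Q = 121 of height $18: ½ · (121 + 103) · 18 = $2016.

Producer surplus falls by $2016 thousand.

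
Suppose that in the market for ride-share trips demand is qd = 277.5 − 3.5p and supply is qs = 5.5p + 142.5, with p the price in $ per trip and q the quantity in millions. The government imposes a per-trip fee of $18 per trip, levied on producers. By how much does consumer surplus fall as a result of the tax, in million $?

Without the tax, 277.5 − 3.5p = 5.5p + 142.5 gives 9p = 135, so p* = $15 and q* = 225.
With the tax collected from producers, supply shifts: qs = 5.5(p − 18) + 142.5.
New equilibrium: buyers pay $26, producers receive $8, q = 186.5. (Wedge: pb − ps = 18.)
ΔCS is the trapezoid between Q = 186.5 and Q = 225 of height $11: ½ · (225 + 186.5) · 11 = $2263.25.

Consumer surplus falls by $2263.25 million.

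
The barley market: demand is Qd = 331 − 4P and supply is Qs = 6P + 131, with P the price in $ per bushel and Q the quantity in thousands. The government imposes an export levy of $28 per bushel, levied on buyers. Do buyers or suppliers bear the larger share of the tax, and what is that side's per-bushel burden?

Without the tax, 331 − 4P = 6P + 131 gives 10P = 200, so P* = $20 and Q* = 251.
With the tax collected from buyers, demand (in seller-price terms) shifts: Qd = 331 − 4(P + 28).
Solving gives Q = 183.8 with buyers paying $36.8 and suppliers receiving $8.8 (the $28 wedge).
Per-bushel burden: buyers $16.8, suppliers $11.2.
Buyers take the larger share because demand is less price-elastic here (demand slope 4 vs supply slope 6).
The less price-elastic side of the market bears the larger share of a per-unit tax.

Buyers bear the larger share: $16.8 per bushel.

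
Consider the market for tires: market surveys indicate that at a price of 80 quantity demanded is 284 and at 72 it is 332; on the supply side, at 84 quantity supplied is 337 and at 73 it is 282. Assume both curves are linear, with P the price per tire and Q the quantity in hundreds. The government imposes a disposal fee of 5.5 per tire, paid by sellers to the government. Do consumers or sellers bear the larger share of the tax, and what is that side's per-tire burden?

Demand slope: (332 − 284)/(72 − 80) = -6, so Qd = 764 − 6P.
Supply slope: (282 − 337)/(73 − 84) = 5, so Qs = 5P − 83.
Without the tax, 764 − 6P = 5P − 83 gives 11P = 847, so P* = 77 and Q* = 302.
With the tax collected from sellers, supply shifts: Qs = 5(P − 5.5) − 83.
New equilibrium: consumers pay 79.5, sellers receive 74, Q = 287. (Wedge: Pb − Ps = 5.5.)
Per-tire burden: consumers 2.5, sellers 3.
Sellers take the larger share because supply is less price-elastic here (demand slope 6 vs supply slope 5).

Sellers bear the larger share: 3 per tire.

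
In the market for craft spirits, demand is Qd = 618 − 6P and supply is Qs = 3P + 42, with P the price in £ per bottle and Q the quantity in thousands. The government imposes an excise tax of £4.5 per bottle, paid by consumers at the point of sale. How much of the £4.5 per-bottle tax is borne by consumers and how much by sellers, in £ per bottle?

Consumers bear £1.5 per bottle; sellers bear £3 per bottle.

Before the tax: set 618 − 6P = 3P + 42 → P* = £64, Q* = 234.
With the tax collected from consumers, demand (in seller-price terms) shifts: Qd = 618 − 6(P + 4.5).
Solving gives Q = 225 with consumers paying £65.5 and sellers receiving £61 (the £4.5 wedge).
Burden on consumers: £1.5; on sellers: £3. (They sum to £4.5.)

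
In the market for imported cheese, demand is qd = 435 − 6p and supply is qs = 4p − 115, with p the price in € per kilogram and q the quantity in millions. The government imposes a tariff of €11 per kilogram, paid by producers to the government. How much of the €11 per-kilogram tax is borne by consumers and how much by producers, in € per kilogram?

Without the tax, 435 − 6p = 4p − 115 gives 10p = 550, so p* = €55 and q* = 105.
With the tax collected from producers, supply shifts: qs = 4(p − 11) − 115.
New equilibrium: consumers pay €59.4, producers receive €48.4, q = 78.6. (Wedge: pb − ps = 11.)
Burden on consumers: €4.4; on producers: €6.6. (They sum to €11.)
The less price-elastic side of the market bears the larger share of a per-unit tax.

Consumers bear €4.4 per kilogram; producers bear €6.6 per kilogram.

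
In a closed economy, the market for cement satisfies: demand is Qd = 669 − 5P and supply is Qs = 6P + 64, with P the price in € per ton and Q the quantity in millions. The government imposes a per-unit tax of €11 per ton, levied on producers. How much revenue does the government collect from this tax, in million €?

Tax revenue = €4004 million.

Before the tax: set 669 − 5P = 6P + 64 → P* = €55, Q* = 394.
With the tax collected from producers, supply shifts: Qs = 6(P − 11) + 64.
New equilibrium: buyers pay €61, producers receive €50, Q = 364. (Wedge: Pb − Ps = 11.)
Revenue = t · Q = 11 · 364 = €4004.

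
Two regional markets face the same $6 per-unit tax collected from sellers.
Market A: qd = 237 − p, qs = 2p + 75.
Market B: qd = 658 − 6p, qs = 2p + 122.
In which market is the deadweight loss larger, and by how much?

Market A: pre-tax p* = $54, q* = 183; post-tax q = 179; deadweight loss = $12.
Market B: pre-tax p* = $67, q* = 256; post-tax q = 247; deadweight loss = $27.
Difference: $12 vs $27 → market B is larger by $15.

Market B, by $15.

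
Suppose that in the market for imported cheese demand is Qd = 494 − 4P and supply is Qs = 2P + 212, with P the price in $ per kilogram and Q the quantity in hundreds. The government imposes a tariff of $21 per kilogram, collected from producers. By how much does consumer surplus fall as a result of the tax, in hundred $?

Before the tax: set 494 − 4P = 2P + 212 → P* = $47, Q* = 306.
With the tax collected from producers, supply shifts: Qs = 2(P − 21) + 212.
Solving gives Q = 278 with buyers paying $54 and producers receiving $33 (the $21 wedge).
ΔCS is the trapezoid between Q = 278 and Q = 306 of height $7: ½ · (306 + 278) · 7 = $2044.

Consumer surplus falls by $2044 hundred.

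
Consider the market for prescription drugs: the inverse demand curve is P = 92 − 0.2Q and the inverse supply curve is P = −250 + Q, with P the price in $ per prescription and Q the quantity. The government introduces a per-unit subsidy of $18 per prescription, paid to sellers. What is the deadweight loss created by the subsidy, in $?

Rewrite in direct form: Qd = 460 − 5P and Qs = P + 250.
Before the subsidy: set 460 − 5P = P + 250 → P* = $35, Q* = 285.
With a per-unit subsidy paid to sellers, each receives P + 18 per unit sold, so supply becomes Qs = (P + 18) + 250.
Solving gives Q = 300 with buyers paying $32 and sellers receiving $50 (the $18 wedge).
Quantity rises by |ΔQ| = |285 − 300| = 15.
DWL = ½ · t · |ΔQ| = ½ · 18 · 15 = $135.

Deadweight loss = $135.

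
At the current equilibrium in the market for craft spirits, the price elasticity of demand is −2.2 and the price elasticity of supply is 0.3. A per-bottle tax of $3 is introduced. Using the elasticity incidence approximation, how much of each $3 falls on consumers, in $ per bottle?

Consumers bear ≈ $0.36 per bottle.

Incidence ratio: consumers' share ≈ εs / (εs + |εd|) = 0.3 / (0.3 + 2.2) = 0.12.
So consumers bear ≈ 0.12 × $3 = $0.36; sellers bear $2.64.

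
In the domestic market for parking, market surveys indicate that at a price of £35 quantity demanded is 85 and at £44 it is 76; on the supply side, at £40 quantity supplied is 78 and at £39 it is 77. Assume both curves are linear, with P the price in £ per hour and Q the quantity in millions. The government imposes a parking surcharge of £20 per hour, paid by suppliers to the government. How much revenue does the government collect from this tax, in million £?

Demand slope: (76 − 85)/(44 − 35) = -1, so Qd = 120 − P.
Supply slope: (77 − 78)/(39 − 40) = 1, so Qs = P + 38.
Without the tax, 120 − P = P + 38 gives 2P = 82, so P* = £41 and Q* = 79.
With the tax collected from suppliers, supply shifts: Qs = (P − 20) + 38.
New equilibrium: consumers pay £51, suppliers receive £31, Q = 69. (Wedge: Pb − Ps = 20.)
Revenue = t · Q = 20 · 69 = £1380.

Tax revenue = £1380 million.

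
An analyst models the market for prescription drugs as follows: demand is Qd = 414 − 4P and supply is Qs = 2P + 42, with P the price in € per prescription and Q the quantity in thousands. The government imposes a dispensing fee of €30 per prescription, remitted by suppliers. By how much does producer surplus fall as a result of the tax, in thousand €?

Producer surplus falls by €2920 thousand.

Before the tax: set 414 − 4P = 2P + 42 → P* = €62, Q* = 166.
With the tax collected from suppliers, supply shifts: Qs = 2(P − 30) + 42.
Solving gives Q = 126 with buyers paying €72 and suppliers receiving €42 (the €30 wedge).
ΔPS is the trapezoid between Q = 126 and Q = 166 of height €20: ½ · (166 + 126) · 20 = €2920.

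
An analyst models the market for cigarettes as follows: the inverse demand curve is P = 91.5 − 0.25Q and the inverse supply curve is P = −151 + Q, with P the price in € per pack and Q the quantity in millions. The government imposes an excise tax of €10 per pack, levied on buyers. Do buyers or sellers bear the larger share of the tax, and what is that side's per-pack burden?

Rewrite in direct form: Qd = 366 − 4P and Qs = P + 151.
Before the tax: set 366 − 4P = P + 151 → P* = €43, Q* = 194.
With the tax collected from buyers, demand (in seller-price terms) shifts: Qd = 366 − 4(P + 10).
New equilibrium: buyers pay €45, sellers receive €35, Q = 186. (Wedge: Pb − Ps = 10.)
Per-pack burden: buyers €2, sellers €8.
Sellers take the larger share because supply is less price-elastic here (demand slope 4 vs supply slope 1).
The less price-elastic side of the market bears the larger share of a per-unit tax.

Sellers bear the larger share: €8 per pack.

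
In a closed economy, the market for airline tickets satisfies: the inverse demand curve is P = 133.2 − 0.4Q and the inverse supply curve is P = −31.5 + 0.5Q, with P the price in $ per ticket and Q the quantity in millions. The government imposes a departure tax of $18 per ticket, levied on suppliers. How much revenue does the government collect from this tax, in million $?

Tax revenue = $2934 million.

Inverting to Q(P) form: Qd = 333 − 2.5P; Qs = 2P + 63.
Without the tax, 333 − 2.5P = 2P + 63 gives 4.5P = 270, so P* = $60 and Q* = 183.
With the tax collected from suppliers, supply shifts: Qs = 2(P − 18) + 63.
New equilibrium: consumers pay $68, suppliers receive $50, Q = 163. (Wedge: Pb − Ps = 18.)
Revenue = t · Q = 18 · 163 = $2934.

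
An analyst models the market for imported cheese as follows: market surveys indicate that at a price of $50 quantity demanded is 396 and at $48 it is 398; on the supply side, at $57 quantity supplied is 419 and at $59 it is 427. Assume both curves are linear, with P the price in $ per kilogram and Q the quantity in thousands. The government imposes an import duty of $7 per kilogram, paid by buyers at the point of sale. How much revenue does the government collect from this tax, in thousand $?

Demand slope: (398 − 396)/(48 − 50) = -1, so Qd = 446 − P.
Supply slope: (427 − 419)/(59 − 57) = 4, so Qs = 4P + 191.
Before the tax: set 446 − P = 4P + 191 → P* = $51, Q* = 395.
With the tax collected from buyers, demand (in seller-price terms) shifts: Qd = 446 − (P + 7).
New equilibrium: buyers pay $56.6, sellers receive $49.6, Q = 389.4. (Wedge: Pb − Ps = 7.)
Revenue = t · Q = 7 · 389.4 = $2725.8.

Tax revenue = $2725.8 thousand.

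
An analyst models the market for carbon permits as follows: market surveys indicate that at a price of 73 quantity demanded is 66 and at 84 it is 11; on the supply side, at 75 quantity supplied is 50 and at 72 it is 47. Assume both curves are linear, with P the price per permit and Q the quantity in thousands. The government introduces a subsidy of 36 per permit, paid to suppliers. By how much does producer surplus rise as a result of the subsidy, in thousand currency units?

Producer surplus rises by 1980 thousand.

Demand slope: (11 − 66)/(84 − 73) = -5, so Qd = 431 − 5P.
Supply slope: (47 − 50)/(72 − 75) = 1, so Qs = P − 25.
Before the subsidy: set 431 − 5P = P − 25 → P* = 76, Q* = 51.
With a per-unit subsidy paid to suppliers, each receives P + 36 per unit sold, so supply becomes Qs = (P + 36) − 25.
New equilibrium: buyers pay 70, suppliers receive 106, Q = 81. (Wedge: Pb − Ps = −36.)
ΔPS is the trapezoid between Q = 81 and Q = 51 of height 30: ½ · (51 + 81) · 30 = 1980.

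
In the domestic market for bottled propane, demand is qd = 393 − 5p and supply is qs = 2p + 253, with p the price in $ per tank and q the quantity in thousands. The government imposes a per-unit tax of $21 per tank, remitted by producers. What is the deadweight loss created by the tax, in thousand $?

Deadweight loss = $315 thousand.

Without the tax, 393 − 5p = 2p + 253 gives 7p = 140, so p* = $20 and q* = 293.
With the tax collected from producers, supply shifts: qs = 2(p − 21) + 253.
Solving gives q = 263 with consumers paying $26 and producers receiving $5 (the $21 wedge).
Quantity falls by |ΔQ| = |293 − 263| = 30.
DWL = ½ · t · |ΔQ| = ½ · 21 · 30 = $315.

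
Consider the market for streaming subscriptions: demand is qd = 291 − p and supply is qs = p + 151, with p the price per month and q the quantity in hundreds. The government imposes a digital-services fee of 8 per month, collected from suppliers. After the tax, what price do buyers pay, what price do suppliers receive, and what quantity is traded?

Before the tax: set 291 − p = p + 151 → p* = 70, q* = 221.
With the tax collected from suppliers, supply shifts: qs = (p − 8) + 151.
Solving gives q = 217 with buyers paying 74 and suppliers receiving 66 (the 8 wedge).

Buyers pay 74; suppliers receive 66; quantity = 217.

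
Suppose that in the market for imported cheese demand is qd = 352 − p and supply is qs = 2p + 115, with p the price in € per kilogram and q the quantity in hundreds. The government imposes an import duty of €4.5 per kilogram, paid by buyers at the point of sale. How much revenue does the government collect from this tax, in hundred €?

Tax revenue = €1215 hundred.

Before the tax: set 352 − p = 2p + 115 → p* = €79, q* = 273.
With the tax collected from buyers, demand (in seller-price terms) shifts: qd = 352 − (p + 4.5).
New equilibrium: buyers pay €82, sellers receive €77.5, q = 270. (Wedge: pb − ps = 4.5.)
Revenue = t · Q = 4.5 · 270 = €1215.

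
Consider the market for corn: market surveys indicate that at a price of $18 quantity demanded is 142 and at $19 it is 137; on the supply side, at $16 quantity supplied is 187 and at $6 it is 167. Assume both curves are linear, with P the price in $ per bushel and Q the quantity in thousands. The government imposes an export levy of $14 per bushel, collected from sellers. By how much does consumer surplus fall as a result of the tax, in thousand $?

Consumer surplus falls by $668 thousand.

Demand slope: (137 − 142)/(19 − 18) = -5, so Qd = 232 − 5P.
Supply slope: (167 − 187)/(6 − 16) = 2, so Qs = 2P + 155.
Without the tax, 232 − 5P = 2P + 155 gives 7P = 77, so P* = $11 and Q* = 177.
With the tax collected from sellers, supply shifts: Qs = 2(P − 14) + 155.
New equilibrium: buyers pay $15, sellers receive $1, Q = 157. (Wedge: Pb − Ps = 14.)
ΔCS is the trapezoid between Q = 157 and Q = 177 of height $4: ½ · (177 + 157) · 4 = $668.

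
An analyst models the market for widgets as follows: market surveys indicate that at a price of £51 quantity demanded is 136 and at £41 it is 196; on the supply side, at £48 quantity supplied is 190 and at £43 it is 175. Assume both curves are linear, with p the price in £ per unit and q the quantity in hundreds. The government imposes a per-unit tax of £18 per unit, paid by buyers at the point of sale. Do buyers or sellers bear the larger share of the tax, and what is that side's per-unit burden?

Sellers bear the larger share: £12 per unit.

Demand slope: (196 − 136)/(41 − 51) = -6, so qd = 442 − 6p.
Supply slope: (175 − 190)/(43 − 48) = 3, so qs = 3p + 46.
Without the tax, 442 − 6p = 3p + 46 gives 9p = 396, so p* = £44 and q* = 178.
With the tax collected from buyers, demand (in seller-price terms) shifts: qd = 442 − 6(p + 18).
New equilibrium: buyers pay £50, sellers receive £32, q = 142. (Wedge: pb − ps = 18.)
Per-unit burden: buyers £6, sellers £12.
Sellers take the larger share because supply is less price-elastic here (demand slope 6 vs supply slope 3).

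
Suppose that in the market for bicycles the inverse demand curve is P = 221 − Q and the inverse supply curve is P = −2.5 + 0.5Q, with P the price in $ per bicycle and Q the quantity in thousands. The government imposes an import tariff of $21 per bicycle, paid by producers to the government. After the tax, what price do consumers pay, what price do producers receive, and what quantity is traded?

Rewrite in direct form: Qd = 221 − P and Qs = 2P + 5.
Before the tax: set 221 − P = 2P + 5 → P* = $72, Q* = 149.
With the tax collected from producers, supply shifts: Qs = 2(P − 21) + 5.
New equilibrium: consumers pay $86, producers receive $65, Q = 135. (Wedge: Pb − Ps = 21.)
The less price-elastic side of the market bears the larger share of a per-unit tax.

Consumers pay $86; producers receive $65; quantity = 135.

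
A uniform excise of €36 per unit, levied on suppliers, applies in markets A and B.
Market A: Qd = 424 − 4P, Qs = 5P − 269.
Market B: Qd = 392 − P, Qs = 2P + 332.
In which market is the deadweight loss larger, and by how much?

Market A, by €1008.

Market A: pre-tax P* = €77, Q* = 116; post-tax Q = 36; deadweight loss = €1440.
Market B: pre-tax P* = €20, Q* = 372; post-tax Q = 348; deadweight loss = €432.
Difference: €1440 vs €432 → market A is larger by €1008.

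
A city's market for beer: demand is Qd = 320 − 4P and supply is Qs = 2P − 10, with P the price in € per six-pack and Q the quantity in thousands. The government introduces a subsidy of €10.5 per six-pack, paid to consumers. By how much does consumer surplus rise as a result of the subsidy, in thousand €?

Before the subsidy: set 320 − 4P = 2P − 10 → P* = €55, Q* = 100.
With a per-unit subsidy paid to consumers, each effectively pays P − 10.5, so demand becomes Qd = 320 − 4(P − 10.5).
Solving gives Q = 114 with consumers paying €51.5 and producers receiving €62 (the €10.5 wedge).
ΔCS is the trapezoid between Q = 114 and Q = 100 of height €3.5: ½ · (100 + 114) · 3.5 = €374.5.

Consumer surplus rises by €374.5 thousand.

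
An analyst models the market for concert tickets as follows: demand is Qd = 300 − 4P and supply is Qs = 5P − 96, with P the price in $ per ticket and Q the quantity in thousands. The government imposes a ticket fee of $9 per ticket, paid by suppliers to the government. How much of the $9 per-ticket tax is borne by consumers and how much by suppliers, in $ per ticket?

Before the tax: set 300 − 4P = 5P − 96 → P* = $44, Q* = 124.
With the tax collected from suppliers, supply shifts: Qs = 5(P − 9) − 96.
Solving gives Q = 104 with consumers paying $49 and suppliers receiving $40 (the $9 wedge).
Burden on consumers: $5; on suppliers: $4. (They sum to $9.)

Consumers bear $5 per ticket; suppliers bear $4 per ticket.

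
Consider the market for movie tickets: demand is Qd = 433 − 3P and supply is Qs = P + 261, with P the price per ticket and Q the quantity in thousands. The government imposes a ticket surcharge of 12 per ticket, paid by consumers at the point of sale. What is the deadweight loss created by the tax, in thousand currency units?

Before the tax: set 433 − 3P = P + 261 → P* = 43, Q* = 304.
With the tax collected from consumers, demand (in seller-price terms) shifts: Qd = 433 − 3(P + 12).
New equilibrium: consumers pay 46, sellers receive 34, Q = 295. (Wedge: Pb − Ps = 12.)
Quantity falls by |ΔQ| = |304 − 295| = 9.
DWL = ½ · t · |ΔQ| = ½ · 12 · 9 = 54.

Deadweight loss = 54 thousand.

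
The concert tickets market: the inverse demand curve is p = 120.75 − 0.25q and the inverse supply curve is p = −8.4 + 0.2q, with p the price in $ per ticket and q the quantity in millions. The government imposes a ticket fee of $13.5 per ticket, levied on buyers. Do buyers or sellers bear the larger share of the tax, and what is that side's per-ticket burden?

Inverting to q(p) form: qd = 483 − 4p; qs = 5p + 42.
Before the tax: set 483 − 4p = 5p + 42 → p* = $49, q* = 287.
With the tax collected from buyers, demand (in seller-price terms) shifts: qd = 483 − 4(p + 13.5).
New equilibrium: buyers pay $56.5, sellers receive $43, q = 257. (Wedge: pb − ps = 13.5.)
Per-ticket burden: buyers $7.5, sellers $6.
Buyers take the larger share because demand is less price-elastic here (demand slope 4 vs supply slope 5).

Buyers bear the larger share: $7.5 per ticket.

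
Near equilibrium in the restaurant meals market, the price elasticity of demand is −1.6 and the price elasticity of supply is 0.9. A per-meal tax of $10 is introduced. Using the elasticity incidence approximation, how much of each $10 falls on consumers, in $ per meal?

Incidence ratio: consumers' share ≈ εs / (εs + |εd|) = 0.9 / (0.9 + 1.6) = 0.36.
So consumers bear ≈ 0.36 × $10 = $3.6; sellers bear $6.4.

Consumers bear ≈ $3.6 per meal.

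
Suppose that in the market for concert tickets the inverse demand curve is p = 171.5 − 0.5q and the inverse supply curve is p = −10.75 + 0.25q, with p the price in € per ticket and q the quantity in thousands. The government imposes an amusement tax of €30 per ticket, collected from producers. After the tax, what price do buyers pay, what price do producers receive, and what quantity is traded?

Inverting to q(p) form: qd = 343 − 2p; qs = 4p + 43.
Before the tax: set 343 − 2p = 4p + 43 → p* = €50, q* = 243.
With the tax collected from producers, supply shifts: qs = 4(p − 30) + 43.
New equilibrium: buyers pay €70, producers receive €40, q = 203. (Wedge: pb − ps = 30.)
The less price-elastic side of the market bears the larger share of a per-unit tax.

Buyers pay €70; producers receive €40; quantity = 203.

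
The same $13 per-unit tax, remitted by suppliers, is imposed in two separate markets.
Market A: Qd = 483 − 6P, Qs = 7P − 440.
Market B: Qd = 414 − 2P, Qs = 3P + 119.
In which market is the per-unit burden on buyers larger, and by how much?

Market A: pre-tax P* = $71, Q* = 57; post-tax Q = 15; per-unit burden on buyers = $7.
Market B: pre-tax P* = $59, Q* = 296; post-tax Q = 280.4; per-unit burden on buyers = $7.8.
Difference: $7 vs $7.8 → market B is larger by $0.8.

Market B, by $0.8.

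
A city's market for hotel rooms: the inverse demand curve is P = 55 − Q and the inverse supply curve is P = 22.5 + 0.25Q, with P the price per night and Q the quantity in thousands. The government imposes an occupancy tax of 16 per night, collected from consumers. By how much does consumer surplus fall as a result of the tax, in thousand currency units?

Rewrite in direct form: Qd = 55 − P and Qs = 4P − 90.
Before the tax: set 55 − P = 4P − 90 → P* = 29, Q* = 26.
With the tax collected from consumers, demand (in seller-price terms) shifts: Qd = 55 − (P + 16).
New equilibrium: consumers pay 41.8, sellers receive 25.8, Q = 13.2. (Wedge: Pb − Ps = 16.)
ΔCS is the trapezoid between Q = 13.2 and Q = 26 of height 12.8: ½ · (26 + 13.2) · 12.8 = 250.88.

Consumer surplus falls by 250.88 thousand.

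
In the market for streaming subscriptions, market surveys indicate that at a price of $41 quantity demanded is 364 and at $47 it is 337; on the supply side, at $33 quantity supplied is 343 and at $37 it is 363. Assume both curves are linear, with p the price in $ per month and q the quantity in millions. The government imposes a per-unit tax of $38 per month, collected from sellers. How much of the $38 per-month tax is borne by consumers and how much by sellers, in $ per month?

Consumers bear $20 per month; sellers bear $18 per month.

Demand slope: (337 − 364)/(47 − 41) = -4.5, so qd = 548.5 − 4.5p.
Supply slope: (363 − 343)/(37 − 33) = 5, so qs = 5p + 178.
Without the tax, 548.5 − 4.5p = 5p + 178 gives 9.5p = 370.5, so p* = $39 and q* = 373.
With the tax collected from sellers, supply shifts: qs = 5(p − 38) + 178.
Solving gives q = 283 with consumers paying $59 and sellers receiving $21 (the $38 wedge).
Burden on consumers: $20; on sellers: $18. (They sum to $38.)
The less price-elastic side of the market bears the larger share of a per-unit tax.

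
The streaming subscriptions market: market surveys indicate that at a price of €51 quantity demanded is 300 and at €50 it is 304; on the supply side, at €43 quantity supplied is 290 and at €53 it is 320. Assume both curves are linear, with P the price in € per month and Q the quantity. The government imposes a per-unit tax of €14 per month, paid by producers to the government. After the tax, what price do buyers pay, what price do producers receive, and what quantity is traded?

Buyers pay €55; producers receive €41; quantity = 284.

Demand slope: (304 − 300)/(50 − 51) = -4, so Qd = 504 − 4P.
Supply slope: (320 − 290)/(53 − 43) = 3, so Qs = 3P + 161.
Without the tax, 504 − 4P = 3P + 161 gives 7P = 343, so P* = €49 and Q* = 308.
With the tax collected from producers, supply shifts: Qs = 3(P − 14) + 161.
Solving gives Q = 284 with buyers paying €55 and producers receiving €41 (the €14 wedge).
The less price-elastic side of the market bears the larger share of a per-unit tax.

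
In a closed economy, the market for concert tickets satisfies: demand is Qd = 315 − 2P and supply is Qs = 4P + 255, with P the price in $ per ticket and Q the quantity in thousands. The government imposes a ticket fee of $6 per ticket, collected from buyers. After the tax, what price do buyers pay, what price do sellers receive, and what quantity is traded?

Buyers pay $14; sellers receive $8; quantity = 287.

Without the tax, 315 − 2P = 4P + 255 gives 6P = 60, so P* = $10 and Q* = 295.
With the tax collected from buyers, demand (in seller-price terms) shifts: Qd = 315 − 2(P + 6).
New equilibrium: buyers pay $14, sellers receive $8, Q = 287. (Wedge: Pb − Ps = 6.)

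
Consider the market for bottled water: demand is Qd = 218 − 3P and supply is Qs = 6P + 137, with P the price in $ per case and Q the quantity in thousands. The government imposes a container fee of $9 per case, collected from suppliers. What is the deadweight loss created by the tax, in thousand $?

Deadweight loss = $81 thousand.

Without the tax, 218 − 3P = 6P + 137 gives 9P = 81, so P* = $9 and Q* = 191.
With the tax collected from suppliers, supply shifts: Qs = 6(P − 9) + 137.
Solving gives Q = 173 with buyers paying $15 and suppliers receiving $6 (the $9 wedge).
Quantity falls by |ΔQ| = |191 − 173| = 18.
DWL = ½ · t · |ΔQ| = ½ · 9 · 18 = $81.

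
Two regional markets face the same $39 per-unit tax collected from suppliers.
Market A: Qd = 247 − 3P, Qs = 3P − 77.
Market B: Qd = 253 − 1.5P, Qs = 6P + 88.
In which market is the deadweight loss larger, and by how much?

Market A: pre-tax P* = $54, Q* = 85; post-tax Q = 26.5; deadweight loss = $1140.75.
Market B: pre-tax P* = $22, Q* = 220; post-tax Q = 173.2; deadweight loss = $912.6.
Difference: $1140.75 vs $912.6 → market A is larger by $228.15.

Market A, by $228.15.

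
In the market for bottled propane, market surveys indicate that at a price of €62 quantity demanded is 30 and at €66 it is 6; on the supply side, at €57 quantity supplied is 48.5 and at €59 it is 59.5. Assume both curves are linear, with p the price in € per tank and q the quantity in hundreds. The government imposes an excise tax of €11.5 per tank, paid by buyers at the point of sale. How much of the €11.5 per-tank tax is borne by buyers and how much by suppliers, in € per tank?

Demand slope: (6 − 30)/(66 − 62) = -6, so qd = 402 − 6p.
Supply slope: (59.5 − 48.5)/(59 − 57) = 5.5, so qs = 5.5p − 265.
Without the tax, 402 − 6p = 5.5p − 265 gives 11.5p = 667, so p* = €58 and q* = 54.
With the tax collected from buyers, demand (in seller-price terms) shifts: qd = 402 − 6(p + 11.5).
Solving gives q = 21 with buyers paying €63.5 and suppliers receiving €52 (the €11.5 wedge).
Burden on buyers: €5.5; on suppliers: €6. (They sum to €11.5.)
The less price-elastic side of the market bears the larger share of a per-unit tax.

Buyers bear €5.5 per tank; suppliers bear €6 per tank.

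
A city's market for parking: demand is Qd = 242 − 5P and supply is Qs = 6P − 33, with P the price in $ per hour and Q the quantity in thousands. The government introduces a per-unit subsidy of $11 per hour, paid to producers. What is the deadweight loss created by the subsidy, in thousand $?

Deadweight loss = $165 thousand.

Without the subsidy, 242 − 5P = 6P − 33 gives 11P = 275, so P* = $25 and Q* = 117.
With a per-unit subsidy paid to producers, each receives P + 11 per unit sold, so supply becomes Qs = 6(P + 11) − 33.
Solving gives Q = 147 with consumers paying $19 and producers receiving $30 (the $11 wedge).
Quantity rises by |ΔQ| = |117 − 147| = 30.
DWL = ½ · t · |ΔQ| = ½ · 11 · 30 = $165.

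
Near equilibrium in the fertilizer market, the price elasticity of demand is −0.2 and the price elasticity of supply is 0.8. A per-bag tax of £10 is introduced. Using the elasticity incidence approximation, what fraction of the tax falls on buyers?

Buyers' share ≈ 0.8.

Incidence ratio: buyers' share ≈ εs / (εs + |εd|) = 0.8 / (0.8 + 0.2) = 0.8.
Supply is the more elastic side, so buyers bear the larger share.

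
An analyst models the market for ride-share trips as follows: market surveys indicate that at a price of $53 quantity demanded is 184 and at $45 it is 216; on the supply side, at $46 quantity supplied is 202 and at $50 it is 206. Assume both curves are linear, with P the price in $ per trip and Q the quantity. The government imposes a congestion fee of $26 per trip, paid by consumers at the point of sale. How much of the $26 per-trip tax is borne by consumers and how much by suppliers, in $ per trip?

Demand slope: (216 − 184)/(45 − 53) = -4, so Qd = 396 − 4P.
Supply slope: (206 − 202)/(50 − 46) = 1, so Qs = P + 156.
Before the tax: set 396 − 4P = P + 156 → P* = $48, Q* = 204.
With the tax collected from consumers, demand (in seller-price terms) shifts: Qd = 396 − 4(P + 26).
Solving gives Q = 183.2 with consumers paying $53.2 and suppliers receiving $27.2 (the $26 wedge).
Burden on consumers: $5.2; on suppliers: $20.8. (They sum to $26.)
The less price-elastic side of the market bears the larger share of a per-unit tax.

Consumers bear $5.2 per trip; suppliers bear $20.8 per trip.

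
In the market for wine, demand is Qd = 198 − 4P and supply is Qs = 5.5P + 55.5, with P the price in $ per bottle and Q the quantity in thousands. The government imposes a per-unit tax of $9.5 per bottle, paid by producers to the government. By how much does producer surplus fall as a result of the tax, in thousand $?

Before the tax: set 198 − 4P = 5.5P + 55.5 → P* = $15, Q* = 138.
With the tax collected from producers, supply shifts: Qs = 5.5(P − 9.5) + 55.5.
Solving gives Q = 116 with consumers paying $20.5 and producers receiving $11 (the $9.5 wedge).
ΔPS is the trapezoid between Q = 116 and Q = 138 of height $4: ½ · (138 + 116) · 4 = $508.

Producer surplus falls by $508 thousand.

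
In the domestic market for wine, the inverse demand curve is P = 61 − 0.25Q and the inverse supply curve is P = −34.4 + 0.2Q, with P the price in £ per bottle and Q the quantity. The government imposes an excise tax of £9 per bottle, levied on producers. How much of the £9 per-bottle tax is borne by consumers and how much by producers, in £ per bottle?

Consumers bear £5 per bottle; producers bear £4 per bottle.

Inverting to Q(P) form: Qd = 244 − 4P; Qs = 5P + 172.
Before the tax: set 244 − 4P = 5P + 172 → P* = £8, Q* = 212.
With the tax collected from producers, supply shifts: Qs = 5(P − 9) + 172.
New equilibrium: consumers pay £13, producers receive £4, Q = 192. (Wedge: Pb − Ps = 9.)
Burden on consumers: £5; on producers: £4. (They sum to £9.)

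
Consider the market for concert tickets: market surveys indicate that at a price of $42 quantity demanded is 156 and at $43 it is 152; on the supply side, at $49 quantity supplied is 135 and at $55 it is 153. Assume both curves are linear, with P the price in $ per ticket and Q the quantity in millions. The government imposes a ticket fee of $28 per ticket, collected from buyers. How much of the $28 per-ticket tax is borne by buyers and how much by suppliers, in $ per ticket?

Demand slope: (152 − 156)/(43 − 42) = -4, so Qd = 324 − 4P.
Supply slope: (153 − 135)/(55 − 49) = 3, so Qs = 3P − 12.
Before the tax: set 324 − 4P = 3P − 12 → P* = $48, Q* = 132.
With the tax collected from buyers, demand (in seller-price terms) shifts: Qd = 324 − 4(P + 28).
New equilibrium: buyers pay $60, suppliers receive $32, Q = 84. (Wedge: Pb − Ps = 28.)
Burden on buyers: $12; on suppliers: $16. (They sum to $28.)

Buyers bear $12 per ticket; suppliers bear $16 per ticket.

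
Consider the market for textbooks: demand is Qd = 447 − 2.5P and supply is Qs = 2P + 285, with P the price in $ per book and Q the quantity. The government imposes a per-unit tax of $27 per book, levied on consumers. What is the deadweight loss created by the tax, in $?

Deadweight loss = $405.

Without the tax, 447 − 2.5P = 2P + 285 gives 4.5P = 162, so P* = $36 and Q* = 357.
With the tax collected from consumers, demand (in seller-price terms) shifts: Qd = 447 − 2.5(P + 27).
New equilibrium: consumers pay $48, suppliers receive $21, Q = 327. (Wedge: Pb − Ps = 27.)
Quantity falls by |ΔQ| = |357 − 327| = 30.
DWL = ½ · t · |ΔQ| = ½ · 27 · 30 = $405.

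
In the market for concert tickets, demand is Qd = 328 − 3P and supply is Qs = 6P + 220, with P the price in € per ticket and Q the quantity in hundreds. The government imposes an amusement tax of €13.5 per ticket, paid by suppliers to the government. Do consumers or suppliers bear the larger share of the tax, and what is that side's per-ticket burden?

Before the tax: set 328 − 3P = 6P + 220 → P* = €12, Q* = 292.
With the tax collected from suppliers, supply shifts: Qs = 6(P − 13.5) + 220.
Solving gives Q = 265 with consumers paying €21 and suppliers receiving €7.5 (the €13.5 wedge).
Per-ticket burden: consumers €9, suppliers €4.5.
Consumers take the larger share because demand is less price-elastic here (demand slope 3 vs supply slope 6).
The less price-elastic side of the market bears the larger share of a per-unit tax.

Consumers bear the larger share: €9 per ticket.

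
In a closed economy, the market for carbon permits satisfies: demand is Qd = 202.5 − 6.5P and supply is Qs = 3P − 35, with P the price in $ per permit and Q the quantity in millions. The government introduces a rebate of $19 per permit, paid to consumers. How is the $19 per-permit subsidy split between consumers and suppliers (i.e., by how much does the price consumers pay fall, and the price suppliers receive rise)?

Before the subsidy: set 202.5 − 6.5P = 3P − 35 → P* = $25, Q* = 40.
With a per-unit subsidy paid to consumers, each effectively pays P − 19, so demand becomes Qd = 202.5 − 6.5(P − 19).
Solving gives Q = 79 with consumers paying $19 and suppliers receiving $38 (the $19 wedge).
Gain to consumers: $6; to suppliers: $13. (They sum to $19.)

Consumers gain $6 per permit; suppliers gain $13 per permit.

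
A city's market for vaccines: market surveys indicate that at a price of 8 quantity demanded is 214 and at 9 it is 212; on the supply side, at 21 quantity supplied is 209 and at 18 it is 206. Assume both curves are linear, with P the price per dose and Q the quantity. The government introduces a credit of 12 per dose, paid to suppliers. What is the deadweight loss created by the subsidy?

Demand slope: (212 − 214)/(9 − 8) = -2, so Qd = 230 − 2P.
Supply slope: (206 − 209)/(18 − 21) = 1, so Qs = P + 188.
Before the subsidy: set 230 − 2P = P + 188 → P* = 14, Q* = 202.
With a per-unit subsidy paid to suppliers, each receives P + 12 per unit sold, so supply becomes Qs = (P + 12) + 188.
New equilibrium: buyers pay 10, suppliers receive 22, Q = 210. (Wedge: Pb − Ps = −12.)
Quantity rises by |ΔQ| = |202 − 210| = 8.
DWL = ½ · t · |ΔQ| = ½ · 12 · 8 = 48.

Deadweight loss = 48.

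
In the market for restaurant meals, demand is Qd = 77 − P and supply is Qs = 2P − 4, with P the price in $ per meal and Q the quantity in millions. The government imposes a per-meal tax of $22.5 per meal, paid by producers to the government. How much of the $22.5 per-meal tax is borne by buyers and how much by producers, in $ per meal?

Without the tax, 77 − P = 2P − 4 gives 3P = 81, so P* = $27 and Q* = 50.
With the tax collected from producers, supply shifts: Qs = 2(P − 22.5) − 4.
Solving gives Q = 35 with buyers paying $42 and producers receiving $19.5 (the $22.5 wedge).
Burden on buyers: $15; on producers: $7.5. (They sum to $22.5.)

Buyers bear $15 per meal; producers bear $7.5 per meal.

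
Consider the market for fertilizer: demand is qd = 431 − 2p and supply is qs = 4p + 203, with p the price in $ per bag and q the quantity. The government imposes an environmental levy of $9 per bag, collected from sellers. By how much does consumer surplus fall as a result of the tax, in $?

Before the tax: set 431 − 2p = 4p + 203 → p* = $38, q* = 355.
With the tax collected from sellers, supply shifts: qs = 4(p − 9) + 203.
Solving gives q = 343 with consumers paying $44 and sellers receiving $35 (the $9 wedge).
ΔCS is the trapezoid between Q = 343 and Q = 355 of height $6: ½ · (355 + 343) · 6 = $2094.

Consumer surplus falls by $2094.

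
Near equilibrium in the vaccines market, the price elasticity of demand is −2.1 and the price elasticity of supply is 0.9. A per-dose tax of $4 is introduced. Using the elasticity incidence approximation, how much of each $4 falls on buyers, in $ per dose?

Buyers bear ≈ $1.2 per dose.

Incidence ratio: buyers' share ≈ εs / (εs + |εd|) = 0.9 / (0.9 + 2.1) = 0.3.
So buyers bear ≈ 0.3 × $4 = $1.2; sellers bear $2.8.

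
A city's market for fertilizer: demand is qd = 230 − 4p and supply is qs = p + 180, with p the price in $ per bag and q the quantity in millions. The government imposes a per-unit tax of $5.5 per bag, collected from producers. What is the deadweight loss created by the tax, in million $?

Deadweight loss = $12.1 million.

Before the tax: set 230 − 4p = p + 180 → p* = $10, q* = 190.
With the tax collected from producers, supply shifts: qs = (p − 5.5) + 180.
New equilibrium: buyers pay $11.1, producers receive $5.6, q = 185.6. (Wedge: pb − ps = 5.5.)
Quantity falls by |ΔQ| = |190 − 185.6| = 4.4.
DWL = ½ · t · |ΔQ| = ½ · 5.5 · 4.4 = $12.1.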